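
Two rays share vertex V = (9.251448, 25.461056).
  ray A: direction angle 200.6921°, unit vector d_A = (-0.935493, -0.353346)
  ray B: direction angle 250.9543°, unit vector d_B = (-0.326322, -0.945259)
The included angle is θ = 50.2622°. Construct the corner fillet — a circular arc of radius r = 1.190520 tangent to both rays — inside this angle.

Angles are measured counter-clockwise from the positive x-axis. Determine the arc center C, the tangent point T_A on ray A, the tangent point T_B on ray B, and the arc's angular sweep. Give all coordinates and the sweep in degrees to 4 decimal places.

center=(7.2979,23.4506) T_A=(6.8773,24.5643) T_B=(8.4233,23.0621) sweep=129.7378

bisector direction at 225.8232° = (-0.696875,-0.717193)
center distance |VC| = r/sin(θ/2) = 1.190520/sin(25.1311°) = 2.803262
C = V + |VC|·bis = (7.2979,23.4506)
T_A = V + ((C−V)·d_A)·d_A = V + 2.5379·d_A = (6.8773,24.5643)
T_B = V + ((C−V)·d_B)·d_B = V + 2.5379·d_B = (8.4233,23.0621)
sweep = 180° − θ = 129.7378°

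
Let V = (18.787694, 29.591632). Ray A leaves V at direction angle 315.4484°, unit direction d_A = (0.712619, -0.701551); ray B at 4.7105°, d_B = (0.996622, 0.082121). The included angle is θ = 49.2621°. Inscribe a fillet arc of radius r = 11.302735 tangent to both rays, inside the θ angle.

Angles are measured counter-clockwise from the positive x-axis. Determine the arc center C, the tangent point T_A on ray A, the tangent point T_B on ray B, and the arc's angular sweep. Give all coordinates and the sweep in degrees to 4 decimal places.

center=(44.2846,20.3515) T_A=(36.3552,12.2970) T_B=(43.3564,31.6161) sweep=130.7379

bisector direction at 340.0795° = (0.940166,-0.340717)
center distance |VC| = r/sin(θ/2) = 11.302735/sin(24.6310°) = 27.119613
C = V + |VC|·bis = (44.2846,20.3515)
T_A = V + ((C−V)·d_A)·d_A = V + 24.6520·d_A = (36.3552,12.2970)
T_B = V + ((C−V)·d_B)·d_B = V + 24.6520·d_B = (43.3564,31.6161)
sweep = 180° − θ = 130.7379°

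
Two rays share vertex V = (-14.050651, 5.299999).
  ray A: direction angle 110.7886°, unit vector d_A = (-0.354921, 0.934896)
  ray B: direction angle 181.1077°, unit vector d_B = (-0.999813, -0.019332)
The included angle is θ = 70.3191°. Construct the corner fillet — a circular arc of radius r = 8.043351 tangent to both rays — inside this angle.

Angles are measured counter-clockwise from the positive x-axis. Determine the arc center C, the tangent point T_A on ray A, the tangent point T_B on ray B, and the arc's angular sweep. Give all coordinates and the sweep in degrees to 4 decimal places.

bisector direction at 145.9481° = (-0.828531,0.559943)
center distance |VC| = r/sin(θ/2) = 8.043351/sin(35.1596°) = 13.967660
C = V + |VC|·bis = (-25.6233,13.1211)
T_A = V + ((C−V)·d_A)·d_A = V + 11.4193·d_A = (-18.1036,15.9758)
T_B = V + ((C−V)·d_B)·d_B = V + 11.4193·d_B = (-25.4678,5.0792)
sweep = 180° − θ = 109.6809°

center=(-25.6233,13.1211) T_A=(-18.1036,15.9758) T_B=(-25.4678,5.0792) sweep=109.6809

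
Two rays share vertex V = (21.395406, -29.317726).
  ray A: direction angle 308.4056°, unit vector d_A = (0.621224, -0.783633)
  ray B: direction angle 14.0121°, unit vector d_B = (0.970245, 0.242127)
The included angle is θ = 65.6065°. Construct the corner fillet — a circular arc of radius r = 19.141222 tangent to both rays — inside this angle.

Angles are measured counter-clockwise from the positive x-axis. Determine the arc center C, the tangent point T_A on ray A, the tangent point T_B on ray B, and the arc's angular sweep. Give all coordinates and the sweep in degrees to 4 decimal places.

center=(54.8440,-40.6988) T_A=(39.8443,-52.5898) T_B=(50.2094,-22.1271) sweep=114.3935

bisector direction at 341.2088° = (0.946699,-0.322119)
center distance |VC| = r/sin(θ/2) = 19.141222/sin(32.8032°) = 35.331821
C = V + |VC|·bis = (54.8440,-40.6988)
T_A = V + ((C−V)·d_A)·d_A = V + 29.6977·d_A = (39.8443,-52.5898)
T_B = V + ((C−V)·d_B)·d_B = V + 29.6977·d_B = (50.2094,-22.1271)
sweep = 180° − θ = 114.3935°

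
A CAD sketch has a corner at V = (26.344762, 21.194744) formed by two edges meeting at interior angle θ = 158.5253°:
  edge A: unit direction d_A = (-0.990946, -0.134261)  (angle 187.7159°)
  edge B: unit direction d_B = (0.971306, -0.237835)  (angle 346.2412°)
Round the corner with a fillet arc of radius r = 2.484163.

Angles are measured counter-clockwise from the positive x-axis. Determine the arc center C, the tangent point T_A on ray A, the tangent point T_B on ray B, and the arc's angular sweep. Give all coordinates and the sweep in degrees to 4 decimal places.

bisector direction at 266.9785° = (-0.052710,-0.998610)
center distance |VC| = r/sin(θ/2) = 2.484163/sin(79.2626°) = 2.528432
C = V + |VC|·bis = (26.2115,18.6698)
T_A = V + ((C−V)·d_A)·d_A = V + 0.4711·d_A = (25.8780,21.1315)
T_B = V + ((C−V)·d_B)·d_B = V + 0.4711·d_B = (26.8023,21.0827)
sweep = 180° − θ = 21.4747°

center=(26.2115,18.6698) T_A=(25.8780,21.1315) T_B=(26.8023,21.0827) sweep=21.4747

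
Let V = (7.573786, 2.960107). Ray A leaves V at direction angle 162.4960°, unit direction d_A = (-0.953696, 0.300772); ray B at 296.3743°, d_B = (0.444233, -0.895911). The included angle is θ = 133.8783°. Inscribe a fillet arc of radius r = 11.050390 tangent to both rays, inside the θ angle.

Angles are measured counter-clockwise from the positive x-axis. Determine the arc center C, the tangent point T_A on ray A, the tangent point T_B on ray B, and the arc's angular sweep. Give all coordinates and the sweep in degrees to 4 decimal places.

center=(-0.2365,-6.1636) T_A=(3.0872,4.3751) T_B=(9.6637,-1.2547) sweep=46.1217

bisector direction at 229.4351° = (-0.650308,-0.759670)
center distance |VC| = r/sin(θ/2) = 11.050390/sin(66.9391°) = 12.010127
C = V + |VC|·bis = (-0.2365,-6.1636)
T_A = V + ((C−V)·d_A)·d_A = V + 4.7045·d_A = (3.0872,4.3751)
T_B = V + ((C−V)·d_B)·d_B = V + 4.7045·d_B = (9.6637,-1.2547)
sweep = 180° − θ = 46.1217°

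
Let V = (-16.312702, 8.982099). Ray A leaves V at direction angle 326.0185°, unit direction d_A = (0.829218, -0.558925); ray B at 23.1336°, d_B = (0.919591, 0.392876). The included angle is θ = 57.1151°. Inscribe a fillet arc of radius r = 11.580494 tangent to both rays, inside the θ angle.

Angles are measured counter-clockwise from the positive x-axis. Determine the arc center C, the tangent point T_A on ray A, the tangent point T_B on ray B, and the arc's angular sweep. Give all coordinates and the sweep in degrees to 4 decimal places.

bisector direction at 354.5761° = (0.995523,-0.094524)
center distance |VC| = r/sin(θ/2) = 11.580494/sin(28.5575°) = 24.224885
C = V + |VC|·bis = (7.8037,6.6923)
T_A = V + ((C−V)·d_A)·d_A = V + 21.2776·d_A = (1.3311,-2.9105)
T_B = V + ((C−V)·d_B)·d_B = V + 21.2776·d_B = (3.2540,17.3416)
sweep = 180° − θ = 122.8849°

center=(7.8037,6.6923) T_A=(1.3311,-2.9105) T_B=(3.2540,17.3416) sweep=122.8849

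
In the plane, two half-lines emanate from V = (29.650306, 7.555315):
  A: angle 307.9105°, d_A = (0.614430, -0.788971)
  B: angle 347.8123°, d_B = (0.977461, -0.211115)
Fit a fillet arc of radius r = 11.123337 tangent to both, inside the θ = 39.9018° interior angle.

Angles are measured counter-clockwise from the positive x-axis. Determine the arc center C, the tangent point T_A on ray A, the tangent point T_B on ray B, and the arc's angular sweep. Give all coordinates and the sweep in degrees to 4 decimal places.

center=(57.2541,-9.7865) T_A=(48.4782,-16.6210) T_B=(59.6025,1.0862) sweep=140.0982

bisector direction at 327.8614° = (0.846764,-0.531969)
center distance |VC| = r/sin(θ/2) = 11.123337/sin(19.9509°) = 32.599227
C = V + |VC|·bis = (57.2541,-9.7865)
T_A = V + ((C−V)·d_A)·d_A = V + 30.6428·d_A = (48.4782,-16.6210)
T_B = V + ((C−V)·d_B)·d_B = V + 30.6428·d_B = (59.6025,1.0862)
sweep = 180° − θ = 140.0982°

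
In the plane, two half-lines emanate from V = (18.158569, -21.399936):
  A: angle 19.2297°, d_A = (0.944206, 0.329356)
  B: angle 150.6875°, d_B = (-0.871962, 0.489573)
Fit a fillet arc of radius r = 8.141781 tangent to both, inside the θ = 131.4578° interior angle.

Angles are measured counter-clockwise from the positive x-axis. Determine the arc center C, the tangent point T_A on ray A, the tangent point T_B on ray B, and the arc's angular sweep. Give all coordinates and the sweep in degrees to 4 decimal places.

bisector direction at 84.9586° = (0.087876,0.996131)
center distance |VC| = r/sin(θ/2) = 8.141781/sin(65.7289°) = 8.931204
C = V + |VC|·bis = (18.9434,-12.5033)
T_A = V + ((C−V)·d_A)·d_A = V + 3.6712·d_A = (21.6249,-20.1908)
T_B = V + ((C−V)·d_B)·d_B = V + 3.6712·d_B = (14.9574,-19.6026)
sweep = 180° − θ = 48.5422°

center=(18.9434,-12.5033) T_A=(21.6249,-20.1908) T_B=(14.9574,-19.6026) sweep=48.5422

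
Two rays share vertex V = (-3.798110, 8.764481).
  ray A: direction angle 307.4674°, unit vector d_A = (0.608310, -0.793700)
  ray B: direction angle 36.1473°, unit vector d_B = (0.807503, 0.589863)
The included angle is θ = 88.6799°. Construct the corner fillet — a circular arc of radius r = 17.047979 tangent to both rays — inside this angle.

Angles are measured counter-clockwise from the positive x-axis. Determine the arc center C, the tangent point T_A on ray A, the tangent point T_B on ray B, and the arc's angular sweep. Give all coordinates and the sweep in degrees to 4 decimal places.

center=(20.3451,5.2886) T_A=(6.8141,-5.0819) T_B=(10.2891,19.0549) sweep=91.3201

bisector direction at 351.8073° = (0.989795,-0.142502)
center distance |VC| = r/sin(θ/2) = 17.047979/sin(44.3400°) = 24.392093
C = V + |VC|·bis = (20.3451,5.2886)
T_A = V + ((C−V)·d_A)·d_A = V + 17.4454·d_A = (6.8141,-5.0819)
T_B = V + ((C−V)·d_B)·d_B = V + 17.4454·d_B = (10.2891,19.0549)
sweep = 180° − θ = 91.3201°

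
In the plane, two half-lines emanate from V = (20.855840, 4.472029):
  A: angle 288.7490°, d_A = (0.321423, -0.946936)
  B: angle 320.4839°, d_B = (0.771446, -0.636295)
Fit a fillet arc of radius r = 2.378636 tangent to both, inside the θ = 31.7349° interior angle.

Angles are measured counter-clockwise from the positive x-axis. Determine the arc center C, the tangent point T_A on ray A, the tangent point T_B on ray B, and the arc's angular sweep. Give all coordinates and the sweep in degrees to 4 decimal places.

center=(25.7980,-2.6877) T_A=(23.5456,-3.4522) T_B=(27.3115,-0.8527) sweep=148.2651

bisector direction at 304.6165° = (0.568080,-0.822973)
center distance |VC| = r/sin(θ/2) = 2.378636/sin(15.8674°) = 8.699797
C = V + |VC|·bis = (25.7980,-2.6877)
T_A = V + ((C−V)·d_A)·d_A = V + 8.3683·d_A = (23.5456,-3.4522)
T_B = V + ((C−V)·d_B)·d_B = V + 8.3683·d_B = (27.3115,-0.8527)
sweep = 180° − θ = 148.2651°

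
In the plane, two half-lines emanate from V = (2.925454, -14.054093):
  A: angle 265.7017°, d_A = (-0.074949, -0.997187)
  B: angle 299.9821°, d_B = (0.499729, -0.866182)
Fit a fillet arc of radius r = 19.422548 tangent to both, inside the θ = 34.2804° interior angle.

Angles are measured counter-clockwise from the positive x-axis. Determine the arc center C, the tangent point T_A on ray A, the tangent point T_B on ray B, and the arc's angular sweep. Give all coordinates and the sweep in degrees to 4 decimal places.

bisector direction at 282.8419° = (0.222262,-0.974987)
center distance |VC| = r/sin(θ/2) = 19.422548/sin(17.1402°) = 65.903741
C = V + |VC|·bis = (17.5733,-78.3094)
T_A = V + ((C−V)·d_A)·d_A = V + 62.9767·d_A = (-1.7946,-76.8537)
T_B = V + ((C−V)·d_B)·d_B = V + 62.9767·d_B = (34.3968,-68.6034)
sweep = 180° − θ = 145.7196°

center=(17.5733,-78.3094) T_A=(-1.7946,-76.8537) T_B=(34.3968,-68.6034) sweep=145.7196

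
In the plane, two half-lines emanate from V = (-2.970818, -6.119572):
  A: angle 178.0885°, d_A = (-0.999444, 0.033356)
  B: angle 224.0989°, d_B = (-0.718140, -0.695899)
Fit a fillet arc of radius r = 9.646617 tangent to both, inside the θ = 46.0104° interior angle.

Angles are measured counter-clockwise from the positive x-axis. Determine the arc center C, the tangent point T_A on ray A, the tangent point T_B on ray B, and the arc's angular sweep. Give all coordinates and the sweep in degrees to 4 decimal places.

center=(-26.0002,-15.0030) T_A=(-25.6784,-5.3617) T_B=(-19.2871,-21.9306) sweep=133.9896

bisector direction at 201.0937° = (-0.932993,-0.359894)
center distance |VC| = r/sin(θ/2) = 9.646617/sin(23.0052°) = 24.683354
C = V + |VC|·bis = (-26.0002,-15.0030)
T_A = V + ((C−V)·d_A)·d_A = V + 22.7203·d_A = (-25.6784,-5.3617)
T_B = V + ((C−V)·d_B)·d_B = V + 22.7203·d_B = (-19.2871,-21.9306)
sweep = 180° − θ = 133.9896°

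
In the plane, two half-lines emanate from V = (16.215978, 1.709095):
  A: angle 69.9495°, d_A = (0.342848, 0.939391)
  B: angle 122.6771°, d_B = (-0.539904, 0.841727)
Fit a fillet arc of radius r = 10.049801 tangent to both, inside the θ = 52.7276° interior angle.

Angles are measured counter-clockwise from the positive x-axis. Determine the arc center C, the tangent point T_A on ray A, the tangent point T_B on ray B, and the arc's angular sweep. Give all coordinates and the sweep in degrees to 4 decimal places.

center=(13.7273,24.2030) T_A=(23.1680,20.7575) T_B=(5.2682,18.7771) sweep=127.2724

bisector direction at 96.3133° = (-0.109965,0.993935)
center distance |VC| = r/sin(θ/2) = 10.049801/sin(26.3638°) = 22.631161
C = V + |VC|·bis = (13.7273,24.2030)
T_A = V + ((C−V)·d_A)·d_A = V + 20.2774·d_A = (23.1680,20.7575)
T_B = V + ((C−V)·d_B)·d_B = V + 20.2774·d_B = (5.2682,18.7771)
sweep = 180° − θ = 127.2724°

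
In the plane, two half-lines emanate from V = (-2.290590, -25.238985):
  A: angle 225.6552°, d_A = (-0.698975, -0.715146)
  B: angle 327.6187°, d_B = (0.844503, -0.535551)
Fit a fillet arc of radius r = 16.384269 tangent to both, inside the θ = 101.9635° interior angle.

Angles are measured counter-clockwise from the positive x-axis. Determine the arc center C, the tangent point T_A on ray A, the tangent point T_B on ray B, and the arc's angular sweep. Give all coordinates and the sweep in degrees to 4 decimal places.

center=(0.1467,-46.1857) T_A=(-11.5704,-34.7335) T_B=(8.9213,-32.3492) sweep=78.0365

bisector direction at 276.6370° = (0.115578,-0.993298)
center distance |VC| = r/sin(θ/2) = 16.384269/sin(50.9817°) = 21.088055
C = V + |VC|·bis = (0.1467,-46.1857)
T_A = V + ((C−V)·d_A)·d_A = V + 13.2764·d_A = (-11.5704,-34.7335)
T_B = V + ((C−V)·d_B)·d_B = V + 13.2764·d_B = (8.9213,-32.3492)
sweep = 180° − θ = 78.0365°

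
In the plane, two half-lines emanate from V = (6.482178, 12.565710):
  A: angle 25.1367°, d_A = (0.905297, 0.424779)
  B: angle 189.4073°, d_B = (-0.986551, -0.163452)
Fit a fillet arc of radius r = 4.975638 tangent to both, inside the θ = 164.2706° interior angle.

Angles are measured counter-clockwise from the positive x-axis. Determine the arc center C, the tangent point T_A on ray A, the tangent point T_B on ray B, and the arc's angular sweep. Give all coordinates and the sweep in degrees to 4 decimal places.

bisector direction at 107.2720° = (-0.296908,0.954906)
center distance |VC| = r/sin(θ/2) = 4.975638/sin(82.1353°) = 5.022883
C = V + |VC|·bis = (4.9908,17.3621)
T_A = V + ((C−V)·d_A)·d_A = V + 0.6873·d_A = (7.1044,12.8577)
T_B = V + ((C−V)·d_B)·d_B = V + 0.6873·d_B = (5.8041,12.4534)
sweep = 180° − θ = 15.7294°

center=(4.9908,17.3621) T_A=(7.1044,12.8577) T_B=(5.8041,12.4534) sweep=15.7294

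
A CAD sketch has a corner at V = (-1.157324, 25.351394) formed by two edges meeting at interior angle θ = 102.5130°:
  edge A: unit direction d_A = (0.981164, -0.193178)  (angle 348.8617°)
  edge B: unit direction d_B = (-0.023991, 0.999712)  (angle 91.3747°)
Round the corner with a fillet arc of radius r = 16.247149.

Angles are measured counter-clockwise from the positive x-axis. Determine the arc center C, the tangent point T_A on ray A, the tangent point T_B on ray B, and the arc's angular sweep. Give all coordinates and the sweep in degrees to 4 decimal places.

bisector direction at 40.1182° = (0.764717,0.644367)
center distance |VC| = r/sin(θ/2) = 16.247149/sin(51.2565°) = 20.830867
C = V + |VC|·bis = (14.7724,38.7741)
T_A = V + ((C−V)·d_A)·d_A = V + 13.0367·d_A = (11.6338,22.8330)
T_B = V + ((C−V)·d_B)·d_B = V + 13.0367·d_B = (-1.4701,38.3843)
sweep = 180° − θ = 77.4870°

center=(14.7724,38.7741) T_A=(11.6338,22.8330) T_B=(-1.4701,38.3843) sweep=77.4870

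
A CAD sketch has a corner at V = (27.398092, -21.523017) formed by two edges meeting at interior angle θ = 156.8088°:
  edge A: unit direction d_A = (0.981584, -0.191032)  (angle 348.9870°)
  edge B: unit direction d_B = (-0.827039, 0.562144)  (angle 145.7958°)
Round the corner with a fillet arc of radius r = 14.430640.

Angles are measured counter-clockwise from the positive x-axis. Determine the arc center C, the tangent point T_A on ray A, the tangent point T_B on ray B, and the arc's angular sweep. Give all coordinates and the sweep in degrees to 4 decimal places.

center=(33.0613,-7.9238) T_A=(30.3046,-22.0887) T_B=(24.9492,-19.8585) sweep=23.1912

bisector direction at 67.3914° = (0.384434,0.923153)
center distance |VC| = r/sin(θ/2) = 14.430640/sin(78.4044°) = 14.731296
C = V + |VC|·bis = (33.0613,-7.9238)
T_A = V + ((C−V)·d_A)·d_A = V + 2.9610·d_A = (30.3046,-22.0887)
T_B = V + ((C−V)·d_B)·d_B = V + 2.9610·d_B = (24.9492,-19.8585)
sweep = 180° − θ = 23.1912°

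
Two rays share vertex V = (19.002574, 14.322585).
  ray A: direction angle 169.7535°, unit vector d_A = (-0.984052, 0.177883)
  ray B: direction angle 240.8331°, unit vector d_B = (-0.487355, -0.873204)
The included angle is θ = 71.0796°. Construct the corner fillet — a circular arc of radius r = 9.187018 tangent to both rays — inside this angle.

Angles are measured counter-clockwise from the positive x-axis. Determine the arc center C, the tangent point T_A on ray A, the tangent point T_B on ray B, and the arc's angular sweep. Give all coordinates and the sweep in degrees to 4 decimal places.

center=(4.7126,7.5698) T_A=(6.3469,16.6103) T_B=(12.7348,3.0925) sweep=108.9204

bisector direction at 205.2933° = (-0.904133,-0.427252)
center distance |VC| = r/sin(θ/2) = 9.187018/sin(35.5398°) = 15.805124
C = V + |VC|·bis = (4.7126,7.5698)
T_A = V + ((C−V)·d_A)·d_A = V + 12.8608·d_A = (6.3469,16.6103)
T_B = V + ((C−V)·d_B)·d_B = V + 12.8608·d_B = (12.7348,3.0925)
sweep = 180° − θ = 108.9204°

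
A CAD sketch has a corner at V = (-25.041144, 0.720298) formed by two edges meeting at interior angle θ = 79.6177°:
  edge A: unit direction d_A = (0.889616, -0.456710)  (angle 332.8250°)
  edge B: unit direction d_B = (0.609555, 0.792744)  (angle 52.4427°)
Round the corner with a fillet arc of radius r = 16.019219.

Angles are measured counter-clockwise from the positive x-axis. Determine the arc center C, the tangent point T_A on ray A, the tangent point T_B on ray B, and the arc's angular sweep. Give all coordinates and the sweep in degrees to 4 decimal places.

center=(-0.6259,6.1929) T_A=(-7.9420,-8.0580) T_B=(-13.3250,15.9575) sweep=100.3823

bisector direction at 12.6338° = (0.975788,0.218720)
center distance |VC| = r/sin(θ/2) = 16.019219/sin(39.8088°) = 25.021102
C = V + |VC|·bis = (-0.6259,6.1929)
T_A = V + ((C−V)·d_A)·d_A = V + 19.2208·d_A = (-7.9420,-8.0580)
T_B = V + ((C−V)·d_B)·d_B = V + 19.2208·d_B = (-13.3250,15.9575)
sweep = 180° − θ = 100.3823°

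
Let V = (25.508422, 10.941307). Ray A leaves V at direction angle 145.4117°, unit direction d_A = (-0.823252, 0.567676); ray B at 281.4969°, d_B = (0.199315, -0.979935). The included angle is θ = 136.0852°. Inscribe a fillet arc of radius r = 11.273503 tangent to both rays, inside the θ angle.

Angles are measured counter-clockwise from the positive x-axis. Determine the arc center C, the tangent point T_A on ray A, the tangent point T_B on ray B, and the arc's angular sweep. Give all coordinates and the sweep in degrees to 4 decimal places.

bisector direction at 213.4543° = (-0.834326,-0.551272)
center distance |VC| = r/sin(θ/2) = 11.273503/sin(68.0426°) = 12.155217
C = V + |VC|·bis = (15.3670,4.2405)
T_A = V + ((C−V)·d_A)·d_A = V + 4.5450·d_A = (21.7667,13.5214)
T_B = V + ((C−V)·d_B)·d_B = V + 4.5450·d_B = (26.4143,6.4875)
sweep = 180° − θ = 43.9148°

center=(15.3670,4.2405) T_A=(21.7667,13.5214) T_B=(26.4143,6.4875) sweep=43.9148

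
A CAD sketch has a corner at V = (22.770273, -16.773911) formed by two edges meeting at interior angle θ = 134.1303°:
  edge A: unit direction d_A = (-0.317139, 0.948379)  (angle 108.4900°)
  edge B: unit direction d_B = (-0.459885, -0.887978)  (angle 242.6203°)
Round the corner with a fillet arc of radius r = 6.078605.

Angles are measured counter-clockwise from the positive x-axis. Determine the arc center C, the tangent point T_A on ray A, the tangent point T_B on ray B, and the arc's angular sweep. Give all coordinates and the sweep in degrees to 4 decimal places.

bisector direction at 175.5551° = (-0.996992,0.077499)
center distance |VC| = r/sin(θ/2) = 6.078605/sin(67.0652°) = 6.600374
C = V + |VC|·bis = (16.1898,-16.2624)
T_A = V + ((C−V)·d_A)·d_A = V + 2.5721·d_A = (21.9546,-14.3346)
T_B = V + ((C−V)·d_B)·d_B = V + 2.5721·d_B = (21.5874,-19.0578)
sweep = 180° − θ = 45.8697°

center=(16.1898,-16.2624) T_A=(21.9546,-14.3346) T_B=(21.5874,-19.0578) sweep=45.8697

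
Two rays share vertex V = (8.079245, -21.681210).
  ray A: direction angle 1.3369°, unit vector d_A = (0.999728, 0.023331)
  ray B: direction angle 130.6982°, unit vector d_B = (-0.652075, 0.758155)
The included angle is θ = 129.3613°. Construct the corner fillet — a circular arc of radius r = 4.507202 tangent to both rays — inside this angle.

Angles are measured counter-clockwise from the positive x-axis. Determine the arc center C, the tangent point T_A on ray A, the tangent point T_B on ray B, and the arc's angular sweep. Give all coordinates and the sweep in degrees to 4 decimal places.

center=(10.1059,-17.1255) T_A=(10.2111,-21.6315) T_B=(6.6888,-20.0645) sweep=50.6387

bisector direction at 66.0175° = (0.406457,0.913670)
center distance |VC| = r/sin(θ/2) = 4.507202/sin(64.6806°) = 4.986184
C = V + |VC|·bis = (10.1059,-17.1255)
T_A = V + ((C−V)·d_A)·d_A = V + 2.1324·d_A = (10.2111,-21.6315)
T_B = V + ((C−V)·d_B)·d_B = V + 2.1324·d_B = (6.6888,-20.0645)
sweep = 180° − θ = 50.6387°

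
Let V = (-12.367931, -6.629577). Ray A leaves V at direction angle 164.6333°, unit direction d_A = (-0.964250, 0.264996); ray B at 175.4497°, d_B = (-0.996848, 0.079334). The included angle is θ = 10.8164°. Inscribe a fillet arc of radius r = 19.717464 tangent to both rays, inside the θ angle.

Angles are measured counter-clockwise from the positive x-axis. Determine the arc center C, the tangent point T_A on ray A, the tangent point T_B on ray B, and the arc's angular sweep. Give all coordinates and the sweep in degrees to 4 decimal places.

center=(-218.4180,29.5488) T_A=(-213.1930,48.5613) T_B=(-219.9823,9.8934) sweep=169.1836

bisector direction at 170.0415° = (-0.984933,0.172935)
center distance |VC| = r/sin(θ/2) = 19.717464/sin(5.4082°) = 209.202099
C = V + |VC|·bis = (-218.4180,29.5488)
T_A = V + ((C−V)·d_A)·d_A = V + 208.2708·d_A = (-213.1930,48.5613)
T_B = V + ((C−V)·d_B)·d_B = V + 208.2708·d_B = (-219.9823,9.8934)
sweep = 180° − θ = 169.1836°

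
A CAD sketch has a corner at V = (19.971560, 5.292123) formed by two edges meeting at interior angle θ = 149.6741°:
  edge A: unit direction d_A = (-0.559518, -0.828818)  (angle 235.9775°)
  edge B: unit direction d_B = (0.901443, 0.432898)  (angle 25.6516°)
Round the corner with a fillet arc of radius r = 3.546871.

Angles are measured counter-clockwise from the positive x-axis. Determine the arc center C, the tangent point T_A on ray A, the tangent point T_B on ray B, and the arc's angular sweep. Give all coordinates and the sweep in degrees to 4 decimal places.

center=(22.3735,2.5109) T_A=(19.4338,4.4955) T_B=(20.8380,5.7082) sweep=30.3259

bisector direction at 310.8146° = (0.653613,-0.756829)
center distance |VC| = r/sin(θ/2) = 3.546871/sin(74.8371°) = 3.674806
C = V + |VC|·bis = (22.3735,2.5109)
T_A = V + ((C−V)·d_A)·d_A = V + 0.9612·d_A = (19.4338,4.4955)
T_B = V + ((C−V)·d_B)·d_B = V + 0.9612·d_B = (20.8380,5.7082)
sweep = 180° − θ = 30.3259°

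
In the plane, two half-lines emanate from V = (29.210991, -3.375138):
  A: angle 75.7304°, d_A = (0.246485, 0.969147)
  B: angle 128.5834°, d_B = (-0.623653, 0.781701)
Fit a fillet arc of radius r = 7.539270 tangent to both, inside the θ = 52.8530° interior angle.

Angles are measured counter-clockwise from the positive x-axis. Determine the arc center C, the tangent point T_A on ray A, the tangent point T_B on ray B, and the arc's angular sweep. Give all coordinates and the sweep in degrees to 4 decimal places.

bisector direction at 102.1569° = (-0.210589,0.977575)
center distance |VC| = r/sin(θ/2) = 7.539270/sin(26.4265°) = 16.940299
C = V + |VC|·bis = (25.6435,13.1853)
T_A = V + ((C−V)·d_A)·d_A = V + 15.1701·d_A = (32.9502,11.3270)
T_B = V + ((C−V)·d_B)·d_B = V + 15.1701·d_B = (19.7501,8.4834)
sweep = 180° − θ = 127.1470°

center=(25.6435,13.1853) T_A=(32.9502,11.3270) T_B=(19.7501,8.4834) sweep=127.1470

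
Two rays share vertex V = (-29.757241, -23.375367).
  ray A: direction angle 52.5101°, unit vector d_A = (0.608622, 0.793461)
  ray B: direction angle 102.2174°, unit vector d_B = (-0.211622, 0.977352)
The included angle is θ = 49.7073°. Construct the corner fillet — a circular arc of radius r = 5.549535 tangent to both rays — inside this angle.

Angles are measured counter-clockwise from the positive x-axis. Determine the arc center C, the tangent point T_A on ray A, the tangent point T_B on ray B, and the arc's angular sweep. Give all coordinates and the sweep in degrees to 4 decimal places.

bisector direction at 77.3638° = (0.218761,0.975779)
center distance |VC| = r/sin(θ/2) = 5.549535/sin(24.8536°) = 13.203687
C = V + |VC|·bis = (-26.8688,-10.4915)
T_A = V + ((C−V)·d_A)·d_A = V + 11.9808·d_A = (-22.4655,-13.8691)
T_B = V + ((C−V)·d_B)·d_B = V + 11.9808·d_B = (-32.2926,-11.6659)
sweep = 180° − θ = 130.2927°

center=(-26.8688,-10.4915) T_A=(-22.4655,-13.8691) T_B=(-32.2926,-11.6659) sweep=130.2927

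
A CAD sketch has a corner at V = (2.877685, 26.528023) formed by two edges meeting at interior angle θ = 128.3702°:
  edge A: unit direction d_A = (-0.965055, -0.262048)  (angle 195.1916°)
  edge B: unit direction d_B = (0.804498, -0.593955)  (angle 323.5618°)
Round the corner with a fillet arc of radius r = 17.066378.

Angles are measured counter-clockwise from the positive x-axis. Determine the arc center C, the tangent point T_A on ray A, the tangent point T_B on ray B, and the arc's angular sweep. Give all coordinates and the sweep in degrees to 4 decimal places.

bisector direction at 259.3767° = (-0.184351,-0.982860)
center distance |VC| = r/sin(θ/2) = 17.066378/sin(64.1851°) = 18.958312
C = V + |VC|·bis = (-0.6173,7.8946)
T_A = V + ((C−V)·d_A)·d_A = V + 8.2557·d_A = (-5.0895,24.3646)
T_B = V + ((C−V)·d_B)·d_B = V + 8.2557·d_B = (9.5194,21.6245)
sweep = 180° − θ = 51.6298°

center=(-0.6173,7.8946) T_A=(-5.0895,24.3646) T_B=(9.5194,21.6245) sweep=51.6298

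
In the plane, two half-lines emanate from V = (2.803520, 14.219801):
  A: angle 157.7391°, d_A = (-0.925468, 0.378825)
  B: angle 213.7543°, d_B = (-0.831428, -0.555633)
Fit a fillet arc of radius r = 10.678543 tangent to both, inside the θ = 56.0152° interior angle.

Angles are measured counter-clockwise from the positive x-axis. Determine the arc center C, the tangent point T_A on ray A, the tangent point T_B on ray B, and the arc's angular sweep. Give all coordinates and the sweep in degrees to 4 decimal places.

center=(-19.8224,11.9428) T_A=(-15.7771,21.8255) T_B=(-13.8891,3.0644) sweep=123.9848

bisector direction at 185.7467° = (-0.994974,-0.100131)
center distance |VC| = r/sin(θ/2) = 10.678543/sin(28.0076°) = 22.740205
C = V + |VC|·bis = (-19.8224,11.9428)
T_A = V + ((C−V)·d_A)·d_A = V + 20.0770·d_A = (-15.7771,21.8255)
T_B = V + ((C−V)·d_B)·d_B = V + 20.0770·d_B = (-13.8891,3.0644)
sweep = 180° − θ = 123.9848°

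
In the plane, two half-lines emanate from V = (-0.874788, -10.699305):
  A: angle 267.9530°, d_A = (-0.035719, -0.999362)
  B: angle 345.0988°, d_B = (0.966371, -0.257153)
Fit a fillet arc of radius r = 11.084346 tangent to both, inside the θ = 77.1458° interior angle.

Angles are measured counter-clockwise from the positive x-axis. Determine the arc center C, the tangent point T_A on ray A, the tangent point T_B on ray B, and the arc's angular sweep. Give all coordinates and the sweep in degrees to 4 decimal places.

center=(9.7060,-24.9850) T_A=(-1.3712,-24.5890) T_B=(12.5564,-14.2734) sweep=102.8542

bisector direction at 306.5259° = (0.595186,-0.803588)
center distance |VC| = r/sin(θ/2) = 11.084346/sin(38.5729°) = 17.777338
C = V + |VC|·bis = (9.7060,-24.9850)
T_A = V + ((C−V)·d_A)·d_A = V + 13.8986·d_A = (-1.3712,-24.5890)
T_B = V + ((C−V)·d_B)·d_B = V + 13.8986·d_B = (12.5564,-14.2734)
sweep = 180° − θ = 102.8542°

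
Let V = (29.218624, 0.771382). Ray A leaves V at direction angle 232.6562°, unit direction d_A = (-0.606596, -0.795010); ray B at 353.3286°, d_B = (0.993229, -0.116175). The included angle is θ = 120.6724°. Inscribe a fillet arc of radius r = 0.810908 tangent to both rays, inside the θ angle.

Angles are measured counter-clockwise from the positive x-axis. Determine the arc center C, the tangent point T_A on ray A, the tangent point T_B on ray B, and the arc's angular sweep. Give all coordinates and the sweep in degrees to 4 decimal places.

bisector direction at 292.9924° = (0.390609,-0.920557)
center distance |VC| = r/sin(θ/2) = 0.810908/sin(60.3362°) = 0.933210
C = V + |VC|·bis = (29.5831,-0.0877)
T_A = V + ((C−V)·d_A)·d_A = V + 0.4619·d_A = (28.9385,0.4042)
T_B = V + ((C−V)·d_B)·d_B = V + 0.4619·d_B = (29.6774,0.7177)
sweep = 180° − θ = 59.3276°

center=(29.5831,-0.0877) T_A=(28.9385,0.4042) T_B=(29.6774,0.7177) sweep=59.3276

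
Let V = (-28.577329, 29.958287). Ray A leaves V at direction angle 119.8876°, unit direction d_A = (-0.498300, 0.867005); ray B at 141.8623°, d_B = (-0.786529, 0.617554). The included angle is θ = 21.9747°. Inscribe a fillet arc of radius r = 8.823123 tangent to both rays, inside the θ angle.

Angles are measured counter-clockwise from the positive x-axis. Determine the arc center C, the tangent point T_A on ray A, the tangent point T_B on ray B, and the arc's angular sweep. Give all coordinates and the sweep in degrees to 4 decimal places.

center=(-58.8721,64.9624) T_A=(-51.2224,69.3590) T_B=(-64.3208,58.0228) sweep=158.0253

bisector direction at 130.8750° = (-0.654410,0.756140)
center distance |VC| = r/sin(θ/2) = 8.823123/sin(10.9873°) = 46.293186
C = V + |VC|·bis = (-58.8721,64.9624)
T_A = V + ((C−V)·d_A)·d_A = V + 45.4446·d_A = (-51.2224,69.3590)
T_B = V + ((C−V)·d_B)·d_B = V + 45.4446·d_B = (-64.3208,58.0228)
sweep = 180° − θ = 158.0253°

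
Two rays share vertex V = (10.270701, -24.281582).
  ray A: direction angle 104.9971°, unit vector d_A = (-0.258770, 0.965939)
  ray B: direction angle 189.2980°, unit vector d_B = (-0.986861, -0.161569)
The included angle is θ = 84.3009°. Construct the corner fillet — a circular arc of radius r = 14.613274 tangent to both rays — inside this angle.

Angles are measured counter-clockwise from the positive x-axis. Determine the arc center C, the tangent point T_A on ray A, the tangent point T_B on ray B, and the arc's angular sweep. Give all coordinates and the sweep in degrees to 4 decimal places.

bisector direction at 147.1475° = (-0.840070,0.542477)
center distance |VC| = r/sin(θ/2) = 14.613274/sin(42.1504°) = 21.775766
C = V + |VC|·bis = (-8.0225,-12.4687)
T_A = V + ((C−V)·d_A)·d_A = V + 16.1442·d_A = (6.0931,-8.6872)
T_B = V + ((C−V)·d_B)·d_B = V + 16.1442·d_B = (-5.6614,-26.8900)
sweep = 180° − θ = 95.6991°

center=(-8.0225,-12.4687) T_A=(6.0931,-8.6872) T_B=(-5.6614,-26.8900) sweep=95.6991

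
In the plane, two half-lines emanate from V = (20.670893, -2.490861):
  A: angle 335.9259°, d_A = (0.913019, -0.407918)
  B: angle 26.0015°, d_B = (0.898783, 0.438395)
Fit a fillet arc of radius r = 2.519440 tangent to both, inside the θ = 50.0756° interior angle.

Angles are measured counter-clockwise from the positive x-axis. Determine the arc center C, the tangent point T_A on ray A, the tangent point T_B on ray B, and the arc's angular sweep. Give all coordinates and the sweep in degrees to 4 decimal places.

bisector direction at 0.9637° = (0.999859,0.016819)
center distance |VC| = r/sin(θ/2) = 2.519440/sin(25.0378°) = 5.953082
C = V + |VC|·bis = (26.6231,-2.3907)
T_A = V + ((C−V)·d_A)·d_A = V + 5.3937·d_A = (25.5954,-4.6910)
T_B = V + ((C−V)·d_B)·d_B = V + 5.3937·d_B = (25.5186,-0.1263)
sweep = 180° − θ = 129.9244°

center=(26.6231,-2.3907) T_A=(25.5954,-4.6910) T_B=(25.5186,-0.1263) sweep=129.9244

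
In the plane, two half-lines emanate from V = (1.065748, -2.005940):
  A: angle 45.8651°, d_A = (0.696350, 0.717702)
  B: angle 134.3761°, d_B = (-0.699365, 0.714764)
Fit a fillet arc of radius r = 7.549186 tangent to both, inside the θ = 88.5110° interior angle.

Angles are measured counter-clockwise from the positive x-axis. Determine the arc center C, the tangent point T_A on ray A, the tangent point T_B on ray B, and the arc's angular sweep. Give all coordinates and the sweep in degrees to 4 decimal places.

bisector direction at 90.1206° = (-0.002105,0.999998)
center distance |VC| = r/sin(θ/2) = 7.549186/sin(44.2555°) = 10.817635
C = V + |VC|·bis = (1.0430,8.8117)
T_A = V + ((C−V)·d_A)·d_A = V + 7.7480·d_A = (6.4610,3.5548)
T_B = V + ((C−V)·d_B)·d_B = V + 7.7480·d_B = (-4.3529,3.5320)
sweep = 180° − θ = 91.4890°

center=(1.0430,8.8117) T_A=(6.4610,3.5548) T_B=(-4.3529,3.5320) sweep=91.4890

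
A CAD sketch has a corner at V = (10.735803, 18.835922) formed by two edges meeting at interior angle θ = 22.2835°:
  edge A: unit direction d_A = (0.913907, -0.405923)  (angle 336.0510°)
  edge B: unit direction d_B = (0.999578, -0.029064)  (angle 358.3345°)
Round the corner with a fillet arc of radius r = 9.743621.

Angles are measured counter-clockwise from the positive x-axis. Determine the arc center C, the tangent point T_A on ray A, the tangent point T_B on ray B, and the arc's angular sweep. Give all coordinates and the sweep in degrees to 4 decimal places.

center=(59.9045,7.6585) T_A=(55.9494,-1.2462) T_B=(60.1877,17.3980) sweep=157.7165

bisector direction at 347.1927° = (0.975121,-0.221672)
center distance |VC| = r/sin(θ/2) = 9.743621/sin(11.1418°) = 50.423175
C = V + |VC|·bis = (59.9045,7.6585)
T_A = V + ((C−V)·d_A)·d_A = V + 49.4728·d_A = (55.9494,-1.2462)
T_B = V + ((C−V)·d_B)·d_B = V + 49.4728·d_B = (60.1877,17.3980)
sweep = 180° − θ = 157.7165°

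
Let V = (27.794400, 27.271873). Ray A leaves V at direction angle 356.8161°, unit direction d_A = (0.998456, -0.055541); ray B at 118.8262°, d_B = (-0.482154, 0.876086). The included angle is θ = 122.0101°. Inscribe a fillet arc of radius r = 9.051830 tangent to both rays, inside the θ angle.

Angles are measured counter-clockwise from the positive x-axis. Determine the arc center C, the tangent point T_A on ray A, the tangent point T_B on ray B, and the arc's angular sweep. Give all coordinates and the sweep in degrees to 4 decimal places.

bisector direction at 57.8211° = (0.532564,0.846390)
center distance |VC| = r/sin(θ/2) = 9.051830/sin(61.0050°) = 10.348941
C = V + |VC|·bis = (33.3059,36.0311)
T_A = V + ((C−V)·d_A)·d_A = V + 5.0165·d_A = (32.8031,26.9933)
T_B = V + ((C−V)·d_B)·d_B = V + 5.0165·d_B = (25.3757,31.6667)
sweep = 180° − θ = 57.9899°

center=(33.3059,36.0311) T_A=(32.8031,26.9933) T_B=(25.3757,31.6667) sweep=57.9899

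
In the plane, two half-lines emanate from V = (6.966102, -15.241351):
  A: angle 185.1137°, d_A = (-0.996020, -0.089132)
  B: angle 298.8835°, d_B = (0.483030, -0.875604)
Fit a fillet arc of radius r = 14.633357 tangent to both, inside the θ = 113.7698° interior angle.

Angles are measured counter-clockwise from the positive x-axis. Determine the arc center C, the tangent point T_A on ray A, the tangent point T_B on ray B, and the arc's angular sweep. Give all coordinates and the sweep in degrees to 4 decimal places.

bisector direction at 241.9986° = (-0.469493,-0.882936)
center distance |VC| = r/sin(θ/2) = 14.633357/sin(56.8849°) = 17.471105
C = V + |VC|·bis = (-1.2365,-30.6672)
T_A = V + ((C−V)·d_A)·d_A = V + 9.5449·d_A = (-2.5408,-16.0921)
T_B = V + ((C−V)·d_B)·d_B = V + 9.5449·d_B = (11.5766,-23.5989)
sweep = 180° − θ = 66.2302°

center=(-1.2365,-30.6672) T_A=(-2.5408,-16.0921) T_B=(11.5766,-23.5989) sweep=66.2302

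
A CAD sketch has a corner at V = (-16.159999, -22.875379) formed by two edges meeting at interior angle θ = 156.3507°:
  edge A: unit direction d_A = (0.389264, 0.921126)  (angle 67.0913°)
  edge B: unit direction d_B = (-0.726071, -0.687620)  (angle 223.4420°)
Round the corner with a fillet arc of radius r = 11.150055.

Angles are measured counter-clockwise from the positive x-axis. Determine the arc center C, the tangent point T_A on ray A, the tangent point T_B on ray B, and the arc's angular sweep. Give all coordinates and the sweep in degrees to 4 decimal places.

center=(-25.5219,-16.3848) T_A=(-15.2513,-20.7251) T_B=(-17.8549,-24.4805) sweep=23.6493

bisector direction at 145.2666° = (-0.821813,0.569758)
center distance |VC| = r/sin(θ/2) = 11.150055/sin(78.1753°) = 11.391797
C = V + |VC|·bis = (-25.5219,-16.3848)
T_A = V + ((C−V)·d_A)·d_A = V + 2.3344·d_A = (-15.2513,-20.7251)
T_B = V + ((C−V)·d_B)·d_B = V + 2.3344·d_B = (-17.8549,-24.4805)
sweep = 180° − θ = 23.6493°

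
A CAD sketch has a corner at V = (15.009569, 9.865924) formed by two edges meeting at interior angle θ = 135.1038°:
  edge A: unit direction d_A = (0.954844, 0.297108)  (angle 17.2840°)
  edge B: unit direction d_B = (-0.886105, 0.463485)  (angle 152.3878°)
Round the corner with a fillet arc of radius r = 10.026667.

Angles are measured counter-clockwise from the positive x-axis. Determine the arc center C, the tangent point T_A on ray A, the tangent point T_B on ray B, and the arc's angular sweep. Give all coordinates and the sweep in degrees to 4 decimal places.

bisector direction at 84.8359° = (0.090009,0.995941)
center distance |VC| = r/sin(θ/2) = 10.026667/sin(67.5519°) = 10.848720
C = V + |VC|·bis = (15.9860,20.6706)
T_A = V + ((C−V)·d_A)·d_A = V + 4.1425·d_A = (18.9651,11.0967)
T_B = V + ((C−V)·d_B)·d_B = V + 4.1425·d_B = (11.3388,11.7859)
sweep = 180° − θ = 44.8962°

center=(15.9860,20.6706) T_A=(18.9651,11.0967) T_B=(11.3388,11.7859) sweep=44.8962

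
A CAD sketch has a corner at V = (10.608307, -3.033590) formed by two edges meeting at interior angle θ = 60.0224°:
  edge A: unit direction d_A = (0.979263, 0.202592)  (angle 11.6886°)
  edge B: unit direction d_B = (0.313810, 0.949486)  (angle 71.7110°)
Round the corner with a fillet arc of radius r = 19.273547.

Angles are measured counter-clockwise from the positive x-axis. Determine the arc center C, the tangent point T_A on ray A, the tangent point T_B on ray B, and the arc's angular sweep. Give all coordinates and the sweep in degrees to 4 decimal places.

center=(39.3794,22.6003) T_A=(43.2841,3.7265) T_B=(21.0794,28.6486) sweep=119.9776

bisector direction at 41.6998° = (0.746641,0.665228)
center distance |VC| = r/sin(θ/2) = 19.273547/sin(30.0112°) = 38.534048
C = V + |VC|·bis = (39.3794,22.6003)
T_A = V + ((C−V)·d_A)·d_A = V + 33.3677·d_A = (43.2841,3.7265)
T_B = V + ((C−V)·d_B)·d_B = V + 33.3677·d_B = (21.0794,28.6486)
sweep = 180° − θ = 119.9776°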